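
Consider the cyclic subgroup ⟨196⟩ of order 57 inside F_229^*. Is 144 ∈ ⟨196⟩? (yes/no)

yes

144 ∈ ⟨196⟩ iff 144^57 ≡ 1 (mod 229), since |⟨196⟩| = 57.
144^57 mod 229 = 1.
Since 1 = 1, 144 lies in the subgroup.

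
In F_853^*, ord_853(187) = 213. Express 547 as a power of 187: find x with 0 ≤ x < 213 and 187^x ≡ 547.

162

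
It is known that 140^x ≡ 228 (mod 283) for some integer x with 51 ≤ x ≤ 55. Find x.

52

Compute 140^51 mod 283 = 131, then multiply by 140 repeatedly:
  140^51=131  140^52=228
Found 228 at exponent 52.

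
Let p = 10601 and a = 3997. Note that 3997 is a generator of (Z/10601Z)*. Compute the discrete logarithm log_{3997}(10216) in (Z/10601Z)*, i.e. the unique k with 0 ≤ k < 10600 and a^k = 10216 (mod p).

1482

Baby-step giant-step with m = ceil(sqrt(10600)) = 103.
Baby table (3997^j mod 10601 for j=0..102):
  0:1  1:3997  2:302  3:9181  4:6396  5:5801  6:2210  7:2737
  8:10158  9:10297  10:4027  11:3601  12:7640  13:6200  14:6863  15:6624
  16:5431  17:7460  18:7608  19:5508  20:7800  21:9660  22:2178  23:2045
  24:494  25:2732  26:774  27:8787  28:526  29:3424  30:10438  31:5751
  32:3779  33:8839  34:6951  35:8527  36:204  37:9712  38:8603  39:7148
  40:861  41:6693  42:5598  43:7096  44:5037  45:1590  46:5231  47:3135
  48:213  49:3281  50:720  51:4969  52:5420  53:5897  54:4286  55:10527
  56:1050  57:9455  58:9671  59:3741  60:5367  61:6076  62:9482  63:979
  64:1294  65:9431  66:9152  67:7094  68:7644  69:986  70:8071  71:944
  72:9813  73:9462  74:5847  75:5855  76:6028  77:8444  78:7685  79:5848
  80:9852  81:6330  82:7024  83:3480  84:1048  85:1461  86:9067  87:6581
  88:3176  89:5075  90:5062  91:6106  92:2180  93:10039  94:1098  95:10493
  96:2965  97:9788  98:4946  99:8898  100:9552  101:5143  102:1232
Giant step factor: 3997^(-103) ≡ 76 (mod 10601).
Scan 10216·76^i mod 10601 for i = 0, 1, …:
  i=0: 10216   i=1: 2543   i=2: 2450   i=3: 5983
  i=4: 9466   i=5: 9149   i=6: 6259   i=7: 9240
  i=8: 2574   i=9: 4806     …   i=13: 8799
  i=14: 861
Match at i=14, j=40: k = 14·103 + 40 = 1482.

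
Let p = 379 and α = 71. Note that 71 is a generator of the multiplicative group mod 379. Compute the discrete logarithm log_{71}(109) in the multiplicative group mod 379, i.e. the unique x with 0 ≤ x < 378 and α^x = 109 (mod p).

Baby-step giant-step with m = ceil(sqrt(378)) = 20.
Baby table (71^j mod 379 for j=0..19):
  0:1  1:71  2:114  3:135  4:110  5:230  6:33  7:69
  8:351  9:286  10:219  11:10  12:331  13:3  14:213  15:342
  16:26  17:330  18:311  19:99
Giant step factor: 71^(-20) ≡ 130 (mod 379).
Scan 109·130^i mod 379 for i = 0, 1, …:
  i=0: 109   i=1: 147   i=2: 160   i=3: 334
  i=4: 214   i=5: 153   i=6: 182   i=7: 162
  i=8: 215   i=9: 283   i=10: 27   i=11: 99
Match at i=11, j=19: x = 11·20 + 19 = 239.

239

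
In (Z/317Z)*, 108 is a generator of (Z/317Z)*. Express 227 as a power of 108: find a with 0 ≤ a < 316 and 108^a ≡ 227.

Baby-step giant-step with m = ceil(sqrt(316)) = 18.
Baby table (108^j mod 317 for j=0..17):
  0:1  1:108  2:252  3:271  4:104  5:137  6:214  7:288
  8:38  9:300  10:66  11:154  12:148  13:134  14:207  15:166
  16:176  17:305
Giant step factor: 108^(-18) ≡ 283 (mod 317).
Scan 227·283^i mod 317 for i = 0, 1, …:
  i=0: 227   i=1: 207
Match at i=1, j=14: a = 1·18 + 14 = 32.

32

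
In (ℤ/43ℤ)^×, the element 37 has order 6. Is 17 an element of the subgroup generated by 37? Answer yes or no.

⟨37⟩ has order 6; its elements mod 43 are {1, 6, 7, 36, 37, 42}.
17 is not in this set.

no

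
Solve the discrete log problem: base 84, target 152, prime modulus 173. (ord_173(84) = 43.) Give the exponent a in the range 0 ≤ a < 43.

Baby-step giant-step with m = ceil(sqrt(43)) = 7.
Baby table (84^j mod 173 for j=0..6):
  0:1  1:84  2:136  3:6  4:158  5:124  6:36
Giant step factor: 84^(-7) ≡ 148 (mod 173).
Scan 152·148^i mod 173 for i = 0, 1, …:
  i=0: 152   i=1: 6
Match at i=1, j=3: a = 1·7 + 3 = 10.

10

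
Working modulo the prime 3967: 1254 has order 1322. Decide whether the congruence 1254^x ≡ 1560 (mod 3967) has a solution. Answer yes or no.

no

1560 ∈ ⟨1254⟩ iff 1560^1322 ≡ 1 (mod 3967), since |⟨1254⟩| = 1322.
1560^1322 mod 3967 = 3078.
Since 3078 ≠ 1, 1560 does not lie in the subgroup.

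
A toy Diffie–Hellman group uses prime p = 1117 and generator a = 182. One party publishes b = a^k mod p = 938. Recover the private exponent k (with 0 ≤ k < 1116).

146

Baby-step giant-step with m = ceil(sqrt(1116)) = 34.
Baby table (182^j mod 1117 for j=0..33):
  0:1  1:182  2:731  3:119  4:435  5:980  6:757  7:383
  8:452  9:723  10:897  11:172  12:28  13:628  14:362  15:1098
  16:1010  17:632  18:1090  19:671  20:369  21:138  22:542  23:348
  24:784  25:829  26:83  27:585  28:355  29:941  30:361  31:916
  32:279  33:513
Giant step factor: 182^(-34) ≡ 191 (mod 1117).
Scan 938·191^i mod 1117 for i = 0, 1, …:
  i=0: 938   i=1: 438   i=2: 1000   i=3: 1110
  i=4: 897
Match at i=4, j=10: k = 4·34 + 10 = 146.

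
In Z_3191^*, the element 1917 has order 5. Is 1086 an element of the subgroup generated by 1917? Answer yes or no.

yes

⟨1917⟩ has order 5; its elements mod 3191 are {1, 1086, 1330, 1917, 2048}.
1086 is in this set.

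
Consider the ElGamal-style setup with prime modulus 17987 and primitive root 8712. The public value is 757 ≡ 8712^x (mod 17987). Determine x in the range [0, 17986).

Baby-step giant-step with m = ceil(sqrt(17986)) = 135.
Baby table (8712^j mod 17987 for j=0..134):
  0:1  1:8712  2:11791  3:17422  4:6158  5:11262  6:13446  7:10208
  8:4368  9:11511  10:6307  11:14286  12:7579  13:15958  14:4573  15:16758
  16:13204  17:6383  18:10879  19:4345  20:8992  21:4919  22:9294  23:9841
  24:8750  25:1094  26:15805  27:2675  28:11435  29:9714  30:17520  31:14545
  32:15612  33:12037  34:2134  35:10837  36:16168  37:17406  38:10662  39:2476
  40:4499  41:1615  42:4046  43:12219  44:4862  45:16346  46:3273  47:4981
  48:9828  49:3416  50:9694  51:5163  52:12556  53:8925  54:14786  55:10725
  56:11722  57:9865  58:1994  59:14273  60:2245  61:6571  62:11918  63:8652
  64:10694  65:11455  66:4084  67:1522  68:3245  69:12863  70:3446  71:1249
  72:17140  73:13593  74:13795  75:10893  76:404  77:12183  78:14996  79:5571
  80:5626  81:17124  82:110  83:5009  84:1946  85:9798  86:11861  87:15704
  88:4126  89:7686  90:12818  91:7120  92:10264  93:6591  94:6288  95:10641
  96:17381  97:8706  98:13480  99:637  100:9548  101:10288  102:17822  103:1480
  104:15068  105:3290  106:9189  107:12418  108:11798  109:6458  110:16747  111:7307
  112:2591  113:17094  114:8555  115:11019  116:909  117:4928  118:15754  119:8038
  120:3665  121:2555  122:9241  123:15767  124:13372  125:13052  126:13197  127:17347
  128:290  129:8300  130:1860  131:16020  132:5107  133:10333  134:14148
Giant step factor: 8712^(-135) ≡ 15428 (mod 17987).
Scan 757·15428^i mod 17987 for i = 0, 1, …:
  i=0: 757   i=1: 5433   i=2: 904   i=3: 6987
  i=4: 17332   i=5: 3354   i=6: 14900   i=7: 3340
  i=8: 14752   i=9: 4345
Match at i=9, j=19: x = 9·135 + 19 = 1234.

1234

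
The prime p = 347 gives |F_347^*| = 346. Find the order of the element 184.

173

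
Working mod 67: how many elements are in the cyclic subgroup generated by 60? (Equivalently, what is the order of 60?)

33

The order of 60 must divide p − 1 = 66 = 2 · 3 · 11.
Divisors: 1, 2, 3, 6, 11, 22, 33, 66.
Check each in increasing order: 60^1 ≡ 60;  60^2 ≡ 49;  60^3 ≡ 59;  60^6 ≡ 64;  60^11 ≡ 37;  60^22 ≡ 29;  60^33 ≡ 1.
Smallest exponent giving 1 is 33.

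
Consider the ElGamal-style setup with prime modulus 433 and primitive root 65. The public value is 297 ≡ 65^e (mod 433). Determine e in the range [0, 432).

374

Baby-step giant-step with m = ceil(sqrt(432)) = 21.
Baby table (65^j mod 433 for j=0..20):
  0:1  1:65  2:328  3:103  4:200  5:10  6:217  7:249
  8:164  9:268  10:100  11:5  12:325  13:341  14:82  15:134
  16:50  17:219  18:379  19:387  20:41
Giant step factor: 65^(-21) ≡ 349 (mod 433).
Scan 297·349^i mod 433 for i = 0, 1, …:
  i=0: 297   i=1: 166   i=2: 345   i=3: 31
  i=4: 427   i=5: 71   i=6: 98   i=7: 428
  i=8: 420   i=9: 226     …   i=16: 384
  i=17: 219
Match at i=17, j=17: e = 17·21 + 17 = 374.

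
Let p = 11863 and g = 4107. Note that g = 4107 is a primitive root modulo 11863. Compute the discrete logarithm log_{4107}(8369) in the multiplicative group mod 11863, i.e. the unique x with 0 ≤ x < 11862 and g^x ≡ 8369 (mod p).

Baby-step giant-step with m = ceil(sqrt(11862)) = 109.
Baby table (4107^j mod 11863 for j=0..108):
  0:1  1:4107  2:10126  3:7667  4:3967  5:4570  6:1724  7:10120
  8:6751  9:2526  10:6020  11:1648  12:6426  13:8270  14:1121  15:1103
  16:10218  17:5895  18:10245  19:10017  20:10798  21:3492  22:11140  23:8252
  24:10236  25:8643  26:2705  27:5667  28:11026  29:2711  30:6583  31:604
  32:1261  33:6659  34:4298  35:11605  36:8064  37:9215  38:3035  39:8595
  40:7240  41:6002  42:10763  43:2103  44:757  45:893  46:1884  47:2912
  48:1680  49:7357  50:138  51:9205  52:9417  53:2239  54:1748  55:1921
  56:652  57:8589  58:6324  59:4561  60:350  61:2027  62:8926  63:2412
  64:479  65:9858  66:10250  67:6826  68:2113  69:6238  70:7249  71:7376
  72:6993  73:11791  74:871  75:6434  76:5537  77:10951  78:3124  79:6365
  80:6866  81:311  82:7936  83:5491  84:11837  85:11848  86:9573  87:2329
  88:3625  89:11673  90:2628  91:9729  92:2419  93:5502  94:9562  95:4604
  96:10869  97:10377  98:6443  99:6911  100:7181  101:949  102:6479  103:544
  104:3964  105:4112  106:6935  107:10845  108:6713
Giant step factor: 4107^(-109) ≡ 10343 (mod 11863).
Scan 8369·10343^i mod 11863 for i = 0, 1, …:
  i=0: 8369   i=1: 8119   i=2: 8503   i=3: 6110
  i=4: 1529   i=5: 1068   i=6: 1871   i=7: 3200
  i=8: 11693   i=9: 9277     …   i=18: 11117
  i=19: 6935
Match at i=19, j=106: x = 19·109 + 106 = 2177.

2177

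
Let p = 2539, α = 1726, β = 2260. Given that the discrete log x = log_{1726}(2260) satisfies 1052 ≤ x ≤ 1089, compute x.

1074

Compute 1726^1052 mod 2539 = 1761, then multiply by 1726 repeatedly:
  1726^1052=1761  1726^1053=303  1726^1054=2483  1726^1055=2365  1726^1056=1817
  1726^1057=477  1726^1058=666  1726^1059=1888  1726^1060=1151  1726^1061=1128
  1726^1062=2054  1726^1063=760  1726^1064=1636  1726^1065=368  1726^1066=418
  1726^1067=392  1726^1068=1218  1726^1069=2515  1726^1070=1739  1726^1071=416
  1726^1072=2018  1726^1073=2099  1726^1074=2260
Found 2260 at exponent 1074.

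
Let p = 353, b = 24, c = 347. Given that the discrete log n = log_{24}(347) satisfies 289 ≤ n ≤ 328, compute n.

297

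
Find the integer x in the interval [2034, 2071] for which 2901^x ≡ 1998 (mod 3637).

Compute 2901^2034 mod 3637 = 3216, then multiply by 2901 repeatedly:
  2901^2034=3216  2901^2035=711  2901^2036=432  2901^2037=2104  2901^2038=818
  2901^2039=1694  2901^2040=707  2901^2041=3376  2901^2042=2972  2901^2043=2082
  2901^2044=2462  2901^2045=2831  2901^2046=385  2901^2047=326  2901^2048=106
  2901^2049=1998
Found 1998 at exponent 2049.

2049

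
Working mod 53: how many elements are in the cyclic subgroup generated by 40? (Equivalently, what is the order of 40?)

26

The order of 40 must divide p − 1 = 52 = 2^2 · 13.
Divisors: 1, 2, 4, 13, 26, 52.
Check each in increasing order: 40^1 ≡ 40;  40^2 ≡ 10;  40^4 ≡ 47;  40^13 ≡ 52;  40^26 ≡ 1.
Smallest exponent giving 1 is 26.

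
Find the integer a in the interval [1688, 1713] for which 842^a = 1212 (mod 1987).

1711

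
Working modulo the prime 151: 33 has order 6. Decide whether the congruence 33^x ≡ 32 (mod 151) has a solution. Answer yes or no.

yes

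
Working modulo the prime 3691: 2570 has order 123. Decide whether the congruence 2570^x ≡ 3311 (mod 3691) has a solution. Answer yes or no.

yes

3311 ∈ ⟨2570⟩ iff 3311^123 ≡ 1 (mod 3691), since |⟨2570⟩| = 123.
3311^123 mod 3691 = 1.
Since 1 = 1, 3311 lies in the subgroup.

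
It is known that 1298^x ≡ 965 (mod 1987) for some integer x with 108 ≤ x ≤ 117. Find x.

110

Compute 1298^108 mod 1987 = 1785, then multiply by 1298 repeatedly:
  1298^108=1785  1298^109=88  1298^110=965
Found 965 at exponent 110.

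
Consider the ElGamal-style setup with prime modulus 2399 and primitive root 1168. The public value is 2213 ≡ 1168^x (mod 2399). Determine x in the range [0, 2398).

1643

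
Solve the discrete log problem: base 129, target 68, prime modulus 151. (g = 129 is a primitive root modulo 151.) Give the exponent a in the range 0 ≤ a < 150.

132

Baby-step giant-step with m = ceil(sqrt(150)) = 13.
Baby table (129^j mod 151 for j=0..12):
  0:1  1:129  2:31  3:73  4:55  5:149  6:44  7:89
  8:5  9:41  10:4  11:63  12:124
Giant step factor: 129^(-13) ≡ 15 (mod 151).
Scan 68·15^i mod 151 for i = 0, 1, …:
  i=0: 68   i=1: 114   i=2: 49   i=3: 131
  i=4: 2   i=5: 30   i=6: 148   i=7: 106
  i=8: 80   i=9: 143   i=10: 31
Match at i=10, j=2: a = 10·13 + 2 = 132.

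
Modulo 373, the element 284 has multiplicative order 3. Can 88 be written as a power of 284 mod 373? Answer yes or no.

yes

⟨284⟩ has order 3; its elements mod 373 are {1, 88, 284}.
88 is in this set.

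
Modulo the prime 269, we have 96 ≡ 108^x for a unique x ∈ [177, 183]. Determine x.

Compute 108^177 mod 269 = 229, then multiply by 108 repeatedly:
  108^177=229  108^178=253  108^179=155  108^180=62  108^181=240
  108^182=96
Found 96 at exponent 182.

182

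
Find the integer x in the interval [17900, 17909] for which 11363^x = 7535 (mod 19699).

17906

Compute 11363^17900 mod 19699 = 17055, then multiply by 11363 repeatedly:
  11363^17900=17055  11363^17901=16902  11363^17902=11875  11363^17903=17174  11363^17904=9868
  11363^17905=3376  11363^17906=7535
Found 7535 at exponent 17906.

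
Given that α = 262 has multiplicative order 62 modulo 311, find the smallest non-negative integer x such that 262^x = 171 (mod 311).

39

Baby-step giant-step with m = ceil(sqrt(62)) = 8.
Baby table (262^j mod 311 for j=0..7):
  0:1  1:262  2:224  3:220  4:105  5:142  6:195  7:86
Giant step factor: 262^(-8) ≡ 20 (mod 311).
Scan 171·20^i mod 311 for i = 0, 1, …:
  i=0: 171   i=1: 310   i=2: 291   i=3: 222
  i=4: 86
Match at i=4, j=7: x = 4·8 + 7 = 39.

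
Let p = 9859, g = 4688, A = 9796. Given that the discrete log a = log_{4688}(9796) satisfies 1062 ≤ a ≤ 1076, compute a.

Compute 4688^1062 mod 9859 = 7225, then multiply by 4688 repeatedly:
  4688^1062=7225  4688^1063=5135  4688^1064=7061  4688^1065=5305  4688^1066=5442
  4688^1067=6863  4688^1068=3827  4688^1069=7455  4688^1070=8744  4688^1071=8009
  4688^1072=3120  4688^1073=5663  4688^1074=7716  4688^1075=9796
Found 9796 at exponent 1075.

1075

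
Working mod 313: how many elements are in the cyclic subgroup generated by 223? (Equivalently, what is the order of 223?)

312

The order of 223 must divide p − 1 = 312 = 2^3 · 3 · 13.
Divisors: 1, 2, 3, 4, 6, 8, 12, 13, 24, 26, 39, 52, 78, 104, 156, 312.
Check each in increasing order: 223^1 ≡ 223;  223^2 ≡ 275;  223^3 ≡ 290;  223^4 ≡ 192;  223^6 ≡ 216;  223^8 ≡ 243;  223^12 ≡ 19;  223^13 ≡ 168;  223^24 ≡ 48;  223^26 ≡ 54;  223^39 ≡ 308;  223^52 ≡ 99;  223^78 ≡ 25;  223^104 ≡ 98;  223^156 ≡ 312;  223^312 ≡ 1.
Smallest exponent giving 1 is 312.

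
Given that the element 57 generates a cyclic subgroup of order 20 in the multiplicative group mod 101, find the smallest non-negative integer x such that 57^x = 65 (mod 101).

Successive powers of 57 modulo 101:
  57^0=1  57^1=57  57^2=17  57^3=60  57^4=87  57^5=10
  57^6=65
So 57^6 ≡ 65 (mod 101), giving x = 6.

6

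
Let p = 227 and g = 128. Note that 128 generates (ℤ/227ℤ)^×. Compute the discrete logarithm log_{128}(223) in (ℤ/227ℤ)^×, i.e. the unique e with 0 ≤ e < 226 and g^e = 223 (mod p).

81

Baby-step giant-step with m = ceil(sqrt(226)) = 16.
Baby table (128^j mod 227 for j=0..15):
  0:1  1:128  2:40  3:126  4:11  5:46  6:213  7:24
  8:121  9:52  10:73  11:37  12:196  13:118  14:122  15:180
Giant step factor: 128^(-16) ≡ 225 (mod 227).
Scan 223·225^i mod 227 for i = 0, 1, …:
  i=0: 223   i=1: 8   i=2: 211   i=3: 32
  i=4: 163   i=5: 128
Match at i=5, j=1: e = 5·16 + 1 = 81.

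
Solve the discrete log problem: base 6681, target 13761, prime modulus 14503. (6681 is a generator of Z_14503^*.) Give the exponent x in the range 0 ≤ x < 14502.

Baby-step giant-step with m = ceil(sqrt(14502)) = 121.
Baby table (6681^j mod 14503 for j=0..120):
  0:1  1:6681  2:10030  3:6570  4:8092  5:9971  6:3972  7:10945
  8:13922  9:5143  10:2776  11:11622  12:12023  13:8049  14:12748  15:7772
  16:3992  17:14038  18:11480  19:6016  20:5083  21:8000  22:4445  23:9404
  24:1128  25:9111  26:1500  27:14430  28:5389  29:7463  30:13492  31:3907
  32:11770  33:104  34:13183  35:13407  36:1639  37:394  38:7271  39:7004
  40:7046  41:12091  42:12764  43:13147  44:4939  45:3134  46:10425  47:6019
  48:10623  49:9084  50:9652  51:4674  52:2035  53:6524  54:5329  55:12687
  56:6315  57:1288  58:4849  59:10970  60:6911  61:9342  62:7493  63:10880
  64:244  65:5828  66:10816  67:7750  68:2040  69:10923  70:11970  71:2028
  72:3266  73:7634  74:10206  75:7683  76:4006  77:6051  78:6870  79:10978
  80:2347  81:2564  82:2041  83:3101  84:7497  85:8598  86:11358  87:3102
  88:14178  89:4125  90:3425  91:11194  92:9646  93:8097  94:14370  95:10613
  96:286  97:10873  98:11489  99:8133  100:8335  101:9118  102:4758  103:12125
  104:7870  105:6095  106:10774  107:2705  108:1367  109:10540  110:5675  111:3833
  112:10478  113:12040  114:5602  115:9222  116:3438  117:11029  118:9509  119:6489
  120:3542
Giant step factor: 6681^(-121) ≡ 5993 (mod 14503).
Scan 13761·5993^i mod 14503 for i = 0, 1, …:
  i=0: 13761   i=1: 5615   i=2: 3735   i=3: 5726
  i=4: 1820   i=5: 1004   i=6: 12730   i=7: 5110
  i=8: 8397   i=9: 12314     …   i=84: 9379
  i=85: 9222
Match at i=85, j=115: x = 85·121 + 115 = 10400.

10400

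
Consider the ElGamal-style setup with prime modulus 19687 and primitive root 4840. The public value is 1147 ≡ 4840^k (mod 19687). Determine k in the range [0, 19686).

Baby-step giant-step with m = ceil(sqrt(19686)) = 141.
Baby table (4840^j mod 19687 for j=0..140):
  0:1  1:4840  2:17757  3:10125  4:4057  5:7941  6:5416  7:10043
  8:917  9:8705  10:2020  11:12048  12:19113  13:17394  14:5348  15:15602
  16:14035  17:9250  18:1762  19:3609  20:5191  21:3828  22:2053  23:14272
  24:14484  25:16840  26:1420  27:2037  28:15580  29:5990  30:12336  31:15256
  32:12790  33:7672  34:2798  35:17351  36:13785  37:157  38:11774  39:11982
  40:14665  41:6965  42:6456  43:3771  44:1791  45:6160  46:8282  47:2148
  48:1584  49:8317  50:14052  51:12782  52:8326  53:18238  54:15099  55:1016
  56:15377  57:7820  58:10386  59:7329  60:16073  61:9983  62:5822  63:6383
  64:4817  65:4872  66:15141  67:7426  68:13065  69:19643  70:3597  71:6172
  72:7301  73:18362  74:4962  75:17627  76:10909  77:18713  78:10720  79:9555
  80:1437  81:5569  82:2457  83:932  84:2557  85:12444  86:6427  87:1220
  88:18387  89:7840  90:8751  91:8103  92:2016  93:12375  94:7146  95:16268
  96:8807  97:3525  98:12058  99:8452  100:17781  101:8163  102:16798  103:14697
  104:4349  105:3757  106:12779  107:13493  108:4341  109:4411  110:8532  111:11241
  112:11259  113:19631  114:4578  115:9645  116:3923  117:9052  118:8105  119:11696
  120:8515  121:7709  122:4695  123:5002  124:14357  125:12457  126:10286  127:15504
  128:12203  129:1520  130:13549  131:19450  132:14453  133:4609  134:2189  135:3154
  136:7935  137:15750  138:1936  139:18915  140:4050
Giant step factor: 4840^(-141) ≡ 14041 (mod 19687).
Scan 1147·14041^i mod 19687 for i = 0, 1, …:
  i=0: 1147   i=1: 1061   i=2: 14129   i=3: 19077
  i=4: 18522   i=5: 2132   i=6: 11172   i=7: 36
  i=8: 13301   i=9: 8459     …   i=75: 1410
  i=76: 12375
Match at i=76, j=93: k = 76·141 + 93 = 10809.

10809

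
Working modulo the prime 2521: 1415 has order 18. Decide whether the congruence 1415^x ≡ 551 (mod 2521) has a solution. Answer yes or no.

yes

⟨1415⟩ has order 18; its elements mod 2521 are {1, 334, 551, 632, 675, 676, 1081, 1106, 1183, 1338, 1415, 1440, 1845, 1846, 1889, 1970, 2187, 2520}.
551 is in this set.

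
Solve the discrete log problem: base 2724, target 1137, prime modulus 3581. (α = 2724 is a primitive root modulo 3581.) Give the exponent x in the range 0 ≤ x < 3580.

Baby-step giant-step with m = ceil(sqrt(3580)) = 60.
Baby table (2724^j mod 3581 for j=0..59):
  0:1  1:2724  2:344  3:2415  4:163  5:3549  6:2357  7:3316
  8:1502  9:1946  10:1024  11:3358  12:1318  13:2070  14:2186  15:3042
  16:3555  17:796  18:1799  19:1668  20:2924  21:832  22:3176  23:3309
  24:339  25:3119  26:2024  27:2217  28:1542  29:3476  30:460  31:3271
  32:676  33:790  34:3360  35:3185  36:2758  37:3435  38:3368  39:3491
  40:1929  41:1269  42:1091  43:3235  44:2880  45:2730  46:2364  47:898
  48:329  49:946  50:2165  51:3134  52:3493  53:215  54:1957  55:2340
  56:3561  57:2816  58:282  59:1834
Giant step factor: 2724^(-60) ≡ 2220 (mod 3581).
Scan 1137·2220^i mod 3581 for i = 0, 1, …:
  i=0: 1137   i=1: 3116   i=2: 2609   i=3: 1503
  i=4: 2749   i=5: 756   i=6: 2412   i=7: 1045
  i=8: 2993   i=9: 1705     …   i=33: 37
  i=34: 3358
Match at i=34, j=11: x = 34·60 + 11 = 2051.

2051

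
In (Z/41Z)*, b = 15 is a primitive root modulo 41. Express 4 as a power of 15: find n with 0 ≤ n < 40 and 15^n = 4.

36

Successive powers of 15 modulo 41:
  15^0=1  15^1=15  15^2=20  15^3=13  15^4=31  15^5=14
  15^6=5  15^7=34  15^8=18  15^9=24  15^10=32  15^11=29
  15^12=25  15^13=6  15^14=8  15^15=38  15^16=37  15^17=22
  15^18=2  15^19=30  15^20=40  15^21=26  15^22=21  15^23=28
  15^24=10  15^25=27  15^26=36  15^27=7  15^28=23  15^29=17
  15^30=9  15^31=12  15^32=16  15^33=35  15^34=33  15^35=3
  15^36=4
So 15^36 ≡ 4 (mod 41), giving n = 36.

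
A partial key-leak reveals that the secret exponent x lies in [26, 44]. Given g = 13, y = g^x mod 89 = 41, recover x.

Compute 13^26 mod 89 = 5, then multiply by 13 repeatedly:
  13^26=5  13^27=65  13^28=44  13^29=38  13^30=49
  13^31=14  13^32=4  13^33=52  13^34=53  13^35=66
  13^36=57  13^37=29  13^38=21  13^39=6  13^40=78
  13^41=35  13^42=10  13^43=41
Found 41 at exponent 43.

43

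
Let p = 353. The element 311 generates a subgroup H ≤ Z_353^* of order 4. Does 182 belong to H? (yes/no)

no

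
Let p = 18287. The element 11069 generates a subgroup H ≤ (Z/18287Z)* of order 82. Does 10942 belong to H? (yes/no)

10942 ∈ ⟨11069⟩ iff 10942^82 ≡ 1 (mod 18287), since |⟨11069⟩| = 82.
10942^82 mod 18287 = 9715.
Since 9715 ≠ 1, 10942 does not lie in the subgroup.

no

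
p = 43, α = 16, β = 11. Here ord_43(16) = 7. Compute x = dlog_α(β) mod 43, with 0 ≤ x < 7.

Successive powers of 16 modulo 43:
  16^0=1  16^1=16  16^2=41  16^3=11
So 16^3 ≡ 11 (mod 43), giving x = 3.

3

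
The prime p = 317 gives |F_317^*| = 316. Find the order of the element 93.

The order of 93 must divide p − 1 = 316 = 2^2 · 79.
Divisors: 1, 2, 4, 79, 158, 316.
Check each in increasing order: 93^1 ≡ 93;  93^2 ≡ 90;  93^4 ≡ 175;  93^79 ≡ 203;  93^158 ≡ 316;  93^316 ≡ 1.
Smallest exponent giving 1 is 316.

316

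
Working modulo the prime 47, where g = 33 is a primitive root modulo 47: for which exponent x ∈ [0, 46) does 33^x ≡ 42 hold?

6

Successive powers of 33 modulo 47:
  33^0=1  33^1=33  33^2=8  33^3=29  33^4=17  33^5=44
  33^6=42
So 33^6 ≡ 42 (mod 47), giving x = 6.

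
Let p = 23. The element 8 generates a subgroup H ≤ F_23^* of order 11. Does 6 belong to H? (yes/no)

6 ∈ ⟨8⟩ iff 6^11 ≡ 1 (mod 23), since |⟨8⟩| = 11.
6^11 mod 23 = 1.
Since 1 = 1, 6 lies in the subgroup.

yes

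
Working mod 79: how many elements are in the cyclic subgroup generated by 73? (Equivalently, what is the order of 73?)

The order of 73 must divide p − 1 = 78 = 2 · 3 · 13.
Divisors: 1, 2, 3, 6, 13, 26, 39, 78.
Check each in increasing order: 73^1 ≡ 73;  73^2 ≡ 36;  73^3 ≡ 21;  73^6 ≡ 46;  73^13 ≡ 23;  73^26 ≡ 55;  73^39 ≡ 1.
Smallest exponent giving 1 is 39.

39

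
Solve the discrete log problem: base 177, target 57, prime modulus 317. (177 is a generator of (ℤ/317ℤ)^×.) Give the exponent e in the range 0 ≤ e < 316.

Baby-step giant-step with m = ceil(sqrt(316)) = 18.
Baby table (177^j mod 317 for j=0..17):
  0:1  1:177  2:263  3:269  4:63  5:56  6:85  7:146
  8:165  9:41  10:283  11:5  12:251  13:47  14:77  15:315
  16:280  17:108
Giant step factor: 177^(-18) ≡ 142 (mod 317).
Scan 57·142^i mod 317 for i = 0, 1, …:
  i=0: 57   i=1: 169   i=2: 223   i=3: 283
Match at i=3, j=10: e = 3·18 + 10 = 64.

64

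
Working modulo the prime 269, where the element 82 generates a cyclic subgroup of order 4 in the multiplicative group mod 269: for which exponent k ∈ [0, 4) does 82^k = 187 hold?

Successive powers of 82 modulo 269:
  82^0=1  82^1=82  82^2=268  82^3=187
So 82^3 ≡ 187 (mod 269), giving k = 3.

3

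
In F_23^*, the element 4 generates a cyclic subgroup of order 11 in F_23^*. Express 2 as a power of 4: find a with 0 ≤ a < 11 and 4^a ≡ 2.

6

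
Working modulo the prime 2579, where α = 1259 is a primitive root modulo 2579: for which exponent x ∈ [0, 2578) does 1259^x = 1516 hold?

2323

Baby-step giant-step with m = ceil(sqrt(2578)) = 51.
Baby table (1259^j mod 2579 for j=0..50):
  0:1  1:1259  2:1575  3:2253  4:2206  5:2350  6:537  7:385
  8:2442  9:310  10:861  11:819  12:2100  13:425  14:1222  15:1414
  16:716  17:1373  18:677  19:1273  20:1148  21:1092  22:221  23:2286
  24:2489  25:166  26:95  27:971  28:43  29:2557  30:671  31:1456
  32:2014  33:469  34:2459  35:1081  36:1846  37:435  38:917  39:1690
  40:35  41:222  42:966  43:1485  44:2419  45:2301  46:742  47:580
  48:363  49:534  50:1766
Giant step factor: 1259^(-51) ≡ 880 (mod 2579).
Scan 1516·880^i mod 2579 for i = 0, 1, …:
  i=0: 1516   i=1: 737   i=2: 1231   i=3: 100
  i=4: 314   i=5: 367   i=6: 585   i=7: 1579
  i=8: 2018   i=9: 1488     …   i=44: 2412
  i=45: 43
Match at i=45, j=28: x = 45·51 + 28 = 2323.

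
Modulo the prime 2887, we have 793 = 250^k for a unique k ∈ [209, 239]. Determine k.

222

Compute 250^209 mod 2887 = 1173, then multiply by 250 repeatedly:
  250^209=1173  250^210=1663  250^211=22  250^212=2613  250^213=788
  250^214=684  250^215=667  250^216=2191  250^217=2107  250^218=1316
  250^219=2769  250^220=2257  250^221=1285  250^222=793
Found 793 at exponent 222.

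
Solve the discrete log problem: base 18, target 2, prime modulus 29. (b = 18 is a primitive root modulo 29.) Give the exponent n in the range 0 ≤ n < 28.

23

Successive powers of 18 modulo 29:
  18^0=1  18^1=18  18^2=5  18^3=3  18^4=25  18^5=15
  18^6=9  18^7=17  18^8=16  18^9=27  18^10=22  18^11=19
  18^12=23  18^13=8  18^14=28  18^15=11  18^16=24  18^17=26
  18^18=4  18^19=14  18^20=20  18^21=12  18^22=13  18^23=2
So 18^23 ≡ 2 (mod 29), giving n = 23.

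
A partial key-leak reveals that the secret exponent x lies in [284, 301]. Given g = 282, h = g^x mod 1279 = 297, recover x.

294

Compute 282^284 mod 1279 = 392, then multiply by 282 repeatedly:
  282^284=392  282^285=550  282^286=341  282^287=237  282^288=326
  282^289=1123  282^290=773  282^291=556  282^292=754  282^293=314
  282^294=297
Found 297 at exponent 294.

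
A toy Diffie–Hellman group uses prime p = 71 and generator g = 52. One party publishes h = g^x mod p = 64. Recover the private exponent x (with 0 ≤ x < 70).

Baby-step giant-step with m = ceil(sqrt(70)) = 9.
Baby table (52^j mod 71 for j=0..8):
  0:1  1:52  2:6  3:28  4:36  5:26  6:3  7:14
  8:18
Giant step factor: 52^(-9) ≡ 11 (mod 71).
Scan 64·11^i mod 71 for i = 0, 1, …:
  i=0: 64   i=1: 65   i=2: 5   i=3: 55
  i=4: 37   i=5: 52
Match at i=5, j=1: x = 5·9 + 1 = 46.

46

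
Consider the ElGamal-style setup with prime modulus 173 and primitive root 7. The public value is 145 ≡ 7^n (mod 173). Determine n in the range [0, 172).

49

Baby-step giant-step with m = ceil(sqrt(172)) = 14.
Baby table (7^j mod 173 for j=0..13):
  0:1  1:7  2:49  3:170  4:152  5:26  6:9  7:63
  8:95  9:146  10:157  11:61  12:81  13:48
Giant step factor: 7^(-14) ≡ 121 (mod 173).
Scan 145·121^i mod 173 for i = 0, 1, …:
  i=0: 145   i=1: 72   i=2: 62   i=3: 63
Match at i=3, j=7: n = 3·14 + 7 = 49.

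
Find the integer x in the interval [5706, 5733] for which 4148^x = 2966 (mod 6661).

5721

Compute 4148^5706 mod 6661 = 3203, then multiply by 4148 repeatedly:
  4148^5706=3203  4148^5707=4010  4148^5708=963  4148^5709=4585  4148^5710=1425
  4148^5711=2593  4148^5712=4910  4148^5713=4003  4148^5714=5232  4148^5715=798
  4148^5716=6248  4148^5717=5414  4148^5718=3041  4148^5719=4795  4148^5720=6575
  4148^5721=2966
Found 2966 at exponent 5721.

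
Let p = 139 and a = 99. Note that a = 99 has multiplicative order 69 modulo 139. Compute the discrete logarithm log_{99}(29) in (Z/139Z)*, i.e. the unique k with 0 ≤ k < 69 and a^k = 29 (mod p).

53

Baby-step giant-step with m = ceil(sqrt(69)) = 9.
Baby table (99^j mod 139 for j=0..8):
  0:1  1:99  2:71  3:79  4:37  5:49  6:125  7:4
  8:118
Giant step factor: 99^(-9) ≡ 116 (mod 139).
Scan 29·116^i mod 139 for i = 0, 1, …:
  i=0: 29   i=1: 28   i=2: 51   i=3: 78
  i=4: 13   i=5: 118
Match at i=5, j=8: k = 5·9 + 8 = 53.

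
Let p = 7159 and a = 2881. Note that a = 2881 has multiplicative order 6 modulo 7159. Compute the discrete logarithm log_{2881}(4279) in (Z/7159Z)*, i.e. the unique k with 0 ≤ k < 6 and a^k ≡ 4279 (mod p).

5

Successive powers of 2881 modulo 7159:
  2881^0=1  2881^1=2881  2881^2=2880  2881^3=7158  2881^4=4278  2881^5=4279
So 2881^5 ≡ 4279 (mod 7159), giving k = 5.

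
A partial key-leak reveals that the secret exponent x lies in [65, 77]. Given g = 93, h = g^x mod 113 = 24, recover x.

Compute 93^65 mod 113 = 37, then multiply by 93 repeatedly:
  93^65=37  93^66=51  93^67=110  93^68=60  93^69=43
  93^70=44  93^71=24
Found 24 at exponent 71.

71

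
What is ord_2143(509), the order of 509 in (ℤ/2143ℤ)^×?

1071

The order of 509 must divide p − 1 = 2142 = 2 · 3^2 · 7 · 17.
Divisors: 1, 2, 3, 6, 7, 9, 14, 17, 18, 21, 34, 42, 51, 63, 102, 119, 126, 153, 238, 306, 357, 714, 1071, 2142.
Check each in increasing order: 509^1 ≡ 509;  509^2 ≡ 1921;  509^3 ≡ 581;  509^6 ≡ 1110;  509^7 ≡ 1381;  509^9 ≡ 2010;  509^14 ≡ 2034;  509^17 ≡ 961;  509^18 ≡ 545;  509^21 ≡ 1624;  509^34 ≡ 2031;  509^42 ≡ 1486;  509^51 ≡ 1661;  509^63 ≡ 246;  509^102 ≡ 880;  509^119 ≡ 1338;  509^126 ≡ 512;  509^153 ≡ 154;  509^238 ≡ 839;  509^306 ≡ 143;  509^357 ≡ 1793;  509^714 ≡ 349;  509^1071 ≡ 1.
Smallest exponent giving 1 is 1071.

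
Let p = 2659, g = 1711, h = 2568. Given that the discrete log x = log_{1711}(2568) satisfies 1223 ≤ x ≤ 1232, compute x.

1228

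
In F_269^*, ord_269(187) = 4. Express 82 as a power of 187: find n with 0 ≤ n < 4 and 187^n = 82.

3

Successive powers of 187 modulo 269:
  187^0=1  187^1=187  187^2=268  187^3=82
So 187^3 ≡ 82 (mod 269), giving n = 3.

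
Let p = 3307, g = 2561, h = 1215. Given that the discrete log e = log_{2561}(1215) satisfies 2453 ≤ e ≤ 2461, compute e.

2460

Compute 2561^2453 mod 3307 = 886, then multiply by 2561 repeatedly:
  2561^2453=886  2561^2454=444  2561^2455=2783  2561^2456=678  2561^2457=183
  2561^2458=2376  2561^2459=56  2561^2460=1215
Found 1215 at exponent 2460.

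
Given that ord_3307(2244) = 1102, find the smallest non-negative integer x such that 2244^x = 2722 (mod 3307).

839

Baby-step giant-step with m = ceil(sqrt(1102)) = 34.
Baby table (2244^j mod 3307 for j=0..33):
  0:1  1:2244  2:2282  3:1572  4:2306  5:2516  6:855  7:560
  8:3287  9:1418  10:658  11:1630  12:178  13:2592  14:2742  15:2028
  16:400  17:1403  18:68  19:470  20:3054  21:1072  22:1379  23:2431
  24:1921  25:1703  26:1947  27:521  28:1753  29:1709  30:2183  31:985
  32:1264  33:2317
Giant step factor: 2244^(-34) ≡ 1089 (mod 3307).
Scan 2722·1089^i mod 3307 for i = 0, 1, …:
  i=0: 2722   i=1: 1186   i=2: 1824   i=3: 2136
  i=4: 1283   i=5: 1633   i=6: 2478   i=7: 30
  i=8: 2907   i=9: 924     …   i=23: 3042
  i=24: 2431
Match at i=24, j=23: x = 24·34 + 23 = 839.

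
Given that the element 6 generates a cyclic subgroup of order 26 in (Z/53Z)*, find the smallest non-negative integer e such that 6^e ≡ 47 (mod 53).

Successive powers of 6 modulo 53:
  6^0=1  6^1=6  6^2=36  6^3=4  6^4=24  6^5=38
  6^6=16  6^7=43  6^8=46  6^9=11  6^10=13  6^11=25
  6^12=44  6^13=52  6^14=47
So 6^14 ≡ 47 (mod 53), giving e = 14.

14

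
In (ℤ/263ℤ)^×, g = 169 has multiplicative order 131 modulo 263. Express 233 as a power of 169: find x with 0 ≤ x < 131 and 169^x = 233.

3

Baby-step giant-step with m = ceil(sqrt(131)) = 12.
Baby table (169^j mod 263 for j=0..11):
  0:1  1:169  2:157  3:233  4:190  5:24  6:111  7:86
  8:69  9:89  10:50  11:34
Giant step factor: 169^(-12) ≡ 46 (mod 263).
Scan 233·46^i mod 263 for i = 0, 1, …:
  i=0: 233
Match at i=0, j=3: x = 0·12 + 3 = 3.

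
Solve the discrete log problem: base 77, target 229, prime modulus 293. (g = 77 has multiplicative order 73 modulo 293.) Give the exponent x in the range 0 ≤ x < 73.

Baby-step giant-step with m = ceil(sqrt(73)) = 9.
Baby table (77^j mod 293 for j=0..8):
  0:1  1:77  2:69  3:39  4:73  5:54  6:56  7:210
  8:55
Giant step factor: 77^(-9) ≡ 141 (mod 293).
Scan 229·141^i mod 293 for i = 0, 1, …:
  i=0: 229   i=1: 59   i=2: 115   i=3: 100
  i=4: 36   i=5: 95   i=6: 210
Match at i=6, j=7: x = 6·9 + 7 = 61.

61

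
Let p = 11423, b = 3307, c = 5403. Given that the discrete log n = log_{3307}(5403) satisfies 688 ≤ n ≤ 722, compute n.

Compute 3307^688 mod 11423 = 6080, then multiply by 3307 repeatedly:
  3307^688=6080  3307^689=2080  3307^690=1914  3307^691=1256  3307^692=7043
  3307^693=11127  3307^694=3506  3307^695=11420  3307^696=1502  3307^697=9532
  3307^698=6267  3307^699=3647  3307^700=9364  3307^701=10418  3307^702=558
  3307^703=6203  3307^704=9036  3307^705=10907  3307^706=7038  3307^707=6015
  3307^708=4162  3307^709=10442  3307^710=11388  3307^711=9908  3307^712=4592
  3307^713=4577  3307^714=664  3307^715=2632  3307^716=11121  3307^717=6510
  3307^718=7638  3307^719=2613  3307^720=5403
Found 5403 at exponent 720.

720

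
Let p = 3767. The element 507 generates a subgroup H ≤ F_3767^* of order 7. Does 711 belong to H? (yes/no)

yes

⟨507⟩ has order 7; its elements mod 3767 are {1, 507, 711, 743, 893, 2067, 2612}.
711 is in this set.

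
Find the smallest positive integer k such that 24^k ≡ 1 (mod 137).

The order of 24 must divide p − 1 = 136 = 2^3 · 17.
Divisors: 1, 2, 4, 8, 17, 34, 68, 136.
Check each in increasing order: 24^1 ≡ 24;  24^2 ≡ 28;  24^4 ≡ 99;  24^8 ≡ 74;  24^17 ≡ 41;  24^34 ≡ 37;  24^68 ≡ 136;  24^136 ≡ 1.
Smallest exponent giving 1 is 136.

136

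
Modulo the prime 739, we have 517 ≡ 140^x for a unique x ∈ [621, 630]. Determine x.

625

Compute 140^621 mod 739 = 614, then multiply by 140 repeatedly:
  140^621=614  140^622=236  140^623=524  140^624=199  140^625=517
Found 517 at exponent 625.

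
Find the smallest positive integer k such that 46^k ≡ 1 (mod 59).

29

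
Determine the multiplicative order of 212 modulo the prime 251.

250

The order of 212 must divide p − 1 = 250 = 2 · 5^3.
Divisors: 1, 2, 5, 10, 25, 50, 125, 250.
Check each in increasing order: 212^1 ≡ 212;  212^2 ≡ 15;  212^5 ≡ 10;  212^10 ≡ 100;  212^25 ≡ 102;  212^50 ≡ 113;  212^125 ≡ 250;  212^250 ≡ 1.
Smallest exponent giving 1 is 250.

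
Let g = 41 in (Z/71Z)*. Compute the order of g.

14

The order of 41 must divide p − 1 = 70 = 2 · 5 · 7.
Divisors: 1, 2, 5, 7, 10, 14, 35, 70.
Check each in increasing order: 41^1 ≡ 41;  41^2 ≡ 48;  41^5 ≡ 34;  41^7 ≡ 70;  41^10 ≡ 20;  41^14 ≡ 1.
Smallest exponent giving 1 is 14.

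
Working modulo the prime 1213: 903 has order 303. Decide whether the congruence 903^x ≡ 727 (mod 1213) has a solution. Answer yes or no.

no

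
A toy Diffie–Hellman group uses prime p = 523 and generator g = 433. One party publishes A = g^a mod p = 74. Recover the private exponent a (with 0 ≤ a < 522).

40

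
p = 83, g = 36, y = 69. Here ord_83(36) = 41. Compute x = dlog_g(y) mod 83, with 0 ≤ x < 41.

Successive powers of 36 modulo 83:
  36^0=1  36^1=36  36^2=51  36^3=10  36^4=28  36^5=12
  36^6=17  36^7=31  36^8=37  36^9=4  36^10=61  36^11=38
  36^12=40  36^13=29  36^14=48  36^15=68  36^16=41  36^17=65
  36^18=16  36^19=78  36^20=69
So 36^20 ≡ 69 (mod 83), giving x = 20.

20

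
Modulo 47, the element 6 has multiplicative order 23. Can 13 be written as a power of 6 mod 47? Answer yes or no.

no

13 ∈ ⟨6⟩ iff 13^23 ≡ 1 (mod 47), since |⟨6⟩| = 23.
13^23 mod 47 = 46.
Since 46 ≠ 1, 13 does not lie in the subgroup.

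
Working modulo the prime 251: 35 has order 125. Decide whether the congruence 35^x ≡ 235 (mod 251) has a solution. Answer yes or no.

235 ∈ ⟨35⟩ iff 235^125 ≡ 1 (mod 251), since |⟨35⟩| = 125.
235^125 mod 251 = 250.
Since 250 ≠ 1, 235 does not lie in the subgroup.

no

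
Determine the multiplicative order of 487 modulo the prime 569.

The order of 487 must divide p − 1 = 568 = 2^3 · 71.
Divisors: 1, 2, 4, 8, 71, 142, 284, 568.
Check each in increasing order: 487^1 ≡ 487;  487^2 ≡ 465;  487^4 ≡ 5;  487^8 ≡ 25;  487^71 ≡ 86;  487^142 ≡ 568;  487^284 ≡ 1.
Smallest exponent giving 1 is 284.

284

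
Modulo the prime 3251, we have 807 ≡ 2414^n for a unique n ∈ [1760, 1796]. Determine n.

1782

Compute 2414^1760 mod 3251 = 2086, then multiply by 2414 repeatedly:
  2414^1760=2086  2414^1761=3056  2414^1762=665  2414^1763=2567  2414^1764=332
  2414^1765=1702  2414^1766=2615  2414^1767=2419  2414^1768=670  2414^1769=1633
  2414^1770=1850  2414^1771=2277  2414^1772=2488  2414^1773=1435  2414^1774=1775
  2414^1775=32  2414^1776=2475  2414^1777=2563  2414^1778=429  2414^1779=1788
  2414^1780=2155  2414^1781=570  2414^1782=807
Found 807 at exponent 1782.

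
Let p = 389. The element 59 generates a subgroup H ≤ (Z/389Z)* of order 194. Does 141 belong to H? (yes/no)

yes

141 ∈ ⟨59⟩ iff 141^194 ≡ 1 (mod 389), since |⟨59⟩| = 194.
141^194 mod 389 = 1.
Since 1 = 1, 141 lies in the subgroup.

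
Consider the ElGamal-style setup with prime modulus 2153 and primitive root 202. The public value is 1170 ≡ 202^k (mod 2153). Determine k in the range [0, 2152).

1512

Baby-step giant-step with m = ceil(sqrt(2152)) = 47.
Baby table (202^j mod 2153 for j=0..46):
  0:1  1:202  2:2050  3:724  4:1997  5:783  6:997  7:1165
  8:653  9:573  10:1637  11:1265  12:1476  13:1038  14:835  15:736
  16:115  17:1700  18:1073  19:1446  20:1437  21:1772  22:546  23:489
  24:1893  25:1305  26:944  27:1224  28:1806  29:955  30:1293  31:673
  32:307  33:1730  34:674  35:509  36:1627  37:1398  38:353  39:257
  40:242  41:1518  42:910  43:815  44:1002  45:22  46:138
Giant step factor: 202^(-47) ≡ 362 (mod 2153).
Scan 1170·362^i mod 2153 for i = 0, 1, …:
  i=0: 1170   i=1: 1552   i=2: 2044   i=3: 1449
  i=4: 1359   i=5: 1074   i=6: 1248   i=7: 1799
  i=8: 1032   i=9: 1115     …   i=31: 1566
  i=32: 653
Match at i=32, j=8: k = 32·47 + 8 = 1512.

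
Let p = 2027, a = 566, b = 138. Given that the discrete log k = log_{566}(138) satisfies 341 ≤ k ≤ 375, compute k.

352

Compute 566^341 mod 2027 = 180, then multiply by 566 repeatedly:
  566^341=180  566^342=530  566^343=2011  566^344=1079  566^345=587
  566^346=1841  566^347=128  566^348=1503  566^349=1385  566^350=1488
  566^351=1003  566^352=138
Found 138 at exponent 352.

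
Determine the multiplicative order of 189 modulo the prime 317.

316

The order of 189 must divide p − 1 = 316 = 2^2 · 79.
Divisors: 1, 2, 4, 79, 158, 316.
Check each in increasing order: 189^1 ≡ 189;  189^2 ≡ 217;  189^4 ≡ 173;  189^79 ≡ 203;  189^158 ≡ 316;  189^316 ≡ 1.
Smallest exponent giving 1 is 316.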